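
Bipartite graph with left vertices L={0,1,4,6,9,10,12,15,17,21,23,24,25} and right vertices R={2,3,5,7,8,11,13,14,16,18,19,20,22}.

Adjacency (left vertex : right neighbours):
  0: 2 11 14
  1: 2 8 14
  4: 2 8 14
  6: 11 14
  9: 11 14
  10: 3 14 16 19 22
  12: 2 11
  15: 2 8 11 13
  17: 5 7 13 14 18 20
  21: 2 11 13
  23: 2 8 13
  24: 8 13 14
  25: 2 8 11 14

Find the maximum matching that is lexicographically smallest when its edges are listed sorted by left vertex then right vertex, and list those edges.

|M| = 7 (so the lex-smallest maximum matching has 7 edges)
process left vertices in ascending order; for each, take the smallest-labelled available neighbour that still permits 7 edges overall, or leave it unmatched if none does
lex-smallest matching: {0-2, 1-8, 4-14, 6-11, 10-3, 15-13, 17-5}

Lex-smallest maximum matching: {(0,2), (1,8), (4,14), (6,11), (10,3), (15,13), (17,5)}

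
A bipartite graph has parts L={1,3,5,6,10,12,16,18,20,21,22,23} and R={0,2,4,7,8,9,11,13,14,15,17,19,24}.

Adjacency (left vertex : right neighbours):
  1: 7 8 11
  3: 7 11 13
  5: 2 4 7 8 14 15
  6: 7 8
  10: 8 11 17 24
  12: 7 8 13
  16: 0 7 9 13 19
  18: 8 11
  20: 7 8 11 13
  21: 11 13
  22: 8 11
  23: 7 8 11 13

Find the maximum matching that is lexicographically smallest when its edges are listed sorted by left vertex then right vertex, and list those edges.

|M| = 7 (so the lex-smallest maximum matching has 7 edges)
process left vertices in ascending order; for each, take the smallest-labelled available neighbour that still permits 7 edges overall, or leave it unmatched if none does
lex-smallest matching: {1-7, 3-11, 5-2, 6-8, 10-17, 12-13, 16-0}

Lex-smallest maximum matching: {(1,7), (3,11), (5,2), (6,8), (10,17), (12,13), (16,0)}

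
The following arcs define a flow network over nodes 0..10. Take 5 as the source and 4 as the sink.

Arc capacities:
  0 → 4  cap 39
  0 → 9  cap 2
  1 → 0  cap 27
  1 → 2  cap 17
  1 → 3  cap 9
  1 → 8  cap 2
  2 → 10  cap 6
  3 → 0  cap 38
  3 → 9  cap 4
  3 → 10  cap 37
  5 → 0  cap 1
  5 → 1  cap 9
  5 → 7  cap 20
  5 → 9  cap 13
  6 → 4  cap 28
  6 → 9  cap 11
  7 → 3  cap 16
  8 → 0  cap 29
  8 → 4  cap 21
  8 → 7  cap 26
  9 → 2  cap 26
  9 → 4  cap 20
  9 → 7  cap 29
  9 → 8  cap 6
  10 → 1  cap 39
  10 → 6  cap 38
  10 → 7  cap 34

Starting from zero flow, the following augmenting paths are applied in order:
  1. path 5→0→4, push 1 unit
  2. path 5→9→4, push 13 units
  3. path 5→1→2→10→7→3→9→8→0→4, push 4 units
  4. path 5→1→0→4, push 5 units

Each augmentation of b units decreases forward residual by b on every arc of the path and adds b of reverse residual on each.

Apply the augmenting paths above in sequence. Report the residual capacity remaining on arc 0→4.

after path 1 (5→0→4, push 1): res(0,4)=38
after path 2 (5→9→4, push 13): res(0,4)=38
after path 3 (5→1→2→10→7→3→9→8→0→4, push 4): res(0,4)=34
after path 4 (5→1→0→4, push 5): res(0,4)=29

Residual capacity of (0,4): 29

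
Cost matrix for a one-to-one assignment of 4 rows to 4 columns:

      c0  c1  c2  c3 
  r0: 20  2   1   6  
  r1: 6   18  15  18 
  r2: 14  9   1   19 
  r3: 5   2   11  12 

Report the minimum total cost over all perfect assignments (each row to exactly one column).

optimal assignment: row0→col3 (cost 6), row1→col0 (cost 6), row2→col2 (cost 1), row3→col1 (cost 2)
total = 6 + 6 + 1 + 2 = 15

Minimum assignment cost: 15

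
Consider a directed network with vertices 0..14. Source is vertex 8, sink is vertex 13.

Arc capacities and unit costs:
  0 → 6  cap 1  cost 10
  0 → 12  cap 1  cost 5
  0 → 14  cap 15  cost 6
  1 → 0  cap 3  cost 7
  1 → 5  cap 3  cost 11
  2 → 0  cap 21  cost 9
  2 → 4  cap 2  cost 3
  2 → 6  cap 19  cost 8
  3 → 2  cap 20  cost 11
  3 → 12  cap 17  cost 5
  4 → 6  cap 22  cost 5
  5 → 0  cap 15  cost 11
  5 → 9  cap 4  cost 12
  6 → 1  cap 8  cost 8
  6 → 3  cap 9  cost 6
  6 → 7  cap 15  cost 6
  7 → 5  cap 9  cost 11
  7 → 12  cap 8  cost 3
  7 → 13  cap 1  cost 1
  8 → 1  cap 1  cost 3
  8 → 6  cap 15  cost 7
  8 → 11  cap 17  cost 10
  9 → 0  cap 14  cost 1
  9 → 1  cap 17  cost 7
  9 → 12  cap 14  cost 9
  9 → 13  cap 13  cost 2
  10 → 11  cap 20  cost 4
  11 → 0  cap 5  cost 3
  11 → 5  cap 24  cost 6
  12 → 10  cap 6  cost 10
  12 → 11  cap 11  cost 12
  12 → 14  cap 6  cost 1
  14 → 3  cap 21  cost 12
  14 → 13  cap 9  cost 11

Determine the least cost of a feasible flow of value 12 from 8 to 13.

Minimum cost for 12 units: 329

shortest-cost path #1: 8→6→7→13 push 1 @ unit cost 14 (adds 14)
shortest-cost path #2: 8→1→0→14→13 push 1 @ unit cost 27 (adds 27)
shortest-cost path #3: 8→6→7→12→14→13 push 6 @ unit cost 28 (adds 168)
shortest-cost path #4: 8→11→5→9→13 push 4 @ unit cost 30 (adds 120)
total cost = 329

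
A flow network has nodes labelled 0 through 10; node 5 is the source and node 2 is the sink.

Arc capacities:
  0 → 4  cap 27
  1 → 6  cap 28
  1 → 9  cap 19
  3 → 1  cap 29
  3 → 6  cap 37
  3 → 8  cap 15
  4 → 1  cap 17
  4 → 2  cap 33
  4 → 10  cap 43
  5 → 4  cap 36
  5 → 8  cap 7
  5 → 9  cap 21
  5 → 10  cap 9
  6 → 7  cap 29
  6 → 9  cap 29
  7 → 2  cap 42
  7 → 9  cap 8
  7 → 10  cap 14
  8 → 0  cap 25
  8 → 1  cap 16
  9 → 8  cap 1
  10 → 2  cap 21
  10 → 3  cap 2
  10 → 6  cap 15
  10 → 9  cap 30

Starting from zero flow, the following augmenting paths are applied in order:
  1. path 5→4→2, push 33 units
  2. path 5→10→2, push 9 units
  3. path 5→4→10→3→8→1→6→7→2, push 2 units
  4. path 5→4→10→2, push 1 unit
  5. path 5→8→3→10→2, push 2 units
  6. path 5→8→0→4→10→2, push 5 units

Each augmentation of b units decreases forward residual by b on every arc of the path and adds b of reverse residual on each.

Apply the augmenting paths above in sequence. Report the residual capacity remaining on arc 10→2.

Residual capacity of (10,2): 4

after path 1 (5→4→2, push 33): res(10,2)=21
after path 2 (5→10→2, push 9): res(10,2)=12
after path 3 (5→4→10→3→8→1→6→7→2, push 2): res(10,2)=12
after path 4 (5→4→10→2, push 1): res(10,2)=11
after path 5 (5→8→3→10→2, push 2): res(10,2)=9
after path 6 (5→8→0→4→10→2, push 5): res(10,2)=4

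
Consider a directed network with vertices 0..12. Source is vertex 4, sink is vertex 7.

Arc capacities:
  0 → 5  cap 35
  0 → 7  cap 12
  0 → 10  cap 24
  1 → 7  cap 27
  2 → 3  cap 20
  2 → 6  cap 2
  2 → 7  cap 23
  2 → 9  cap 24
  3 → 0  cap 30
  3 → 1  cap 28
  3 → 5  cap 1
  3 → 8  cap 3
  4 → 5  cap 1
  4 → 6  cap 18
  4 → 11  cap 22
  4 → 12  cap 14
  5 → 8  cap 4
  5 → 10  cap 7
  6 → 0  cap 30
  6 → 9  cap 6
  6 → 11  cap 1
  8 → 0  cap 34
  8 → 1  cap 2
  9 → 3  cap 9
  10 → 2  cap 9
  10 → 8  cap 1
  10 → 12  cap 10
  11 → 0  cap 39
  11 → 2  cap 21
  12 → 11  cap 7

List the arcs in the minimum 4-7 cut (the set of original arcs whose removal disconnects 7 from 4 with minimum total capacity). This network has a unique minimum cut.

Min-cut arcs: {(4,5), (4,6), (4,11), (12,11)} (total capacity 48)

augment #1: 4→6→0→7 push 12
augment #2: 4→11→2→7 push 21
augment #3: 4→5→8→1→7 push 1
augment #4: 4→6→0→10→2→7 push 2
augment #5: 4→6→9→3→1→7 push 4
augment #6: 4→11→0→5→8→1→7 push 1
augment #7: 4→12→11→0→6→9→3→1→7 push 2
augment #8: 4→12→11→0→10→2→3→1→7 push 5
max flow = 48; residual-reachable set from 4 gives S-side
cut edges (S→T): {(4,5), (4,6), (4,11), (12,11)} total cap 48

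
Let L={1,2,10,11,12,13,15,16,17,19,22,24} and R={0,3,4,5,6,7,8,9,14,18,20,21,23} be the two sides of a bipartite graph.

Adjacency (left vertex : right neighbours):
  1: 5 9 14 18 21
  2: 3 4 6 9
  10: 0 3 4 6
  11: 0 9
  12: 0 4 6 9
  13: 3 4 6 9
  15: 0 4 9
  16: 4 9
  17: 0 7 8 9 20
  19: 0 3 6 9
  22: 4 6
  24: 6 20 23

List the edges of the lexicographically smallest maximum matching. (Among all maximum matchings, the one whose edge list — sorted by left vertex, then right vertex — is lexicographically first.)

Lex-smallest maximum matching: {(1,5), (2,3), (10,0), (11,9), (12,4), (13,6), (17,7), (24,20)}

|M| = 8 (so the lex-smallest maximum matching has 8 edges)
process left vertices in ascending order; for each, take the smallest-labelled available neighbour that still permits 8 edges overall, or leave it unmatched if none does
lex-smallest matching: {1-5, 2-3, 10-0, 11-9, 12-4, 13-6, 17-7, 24-20}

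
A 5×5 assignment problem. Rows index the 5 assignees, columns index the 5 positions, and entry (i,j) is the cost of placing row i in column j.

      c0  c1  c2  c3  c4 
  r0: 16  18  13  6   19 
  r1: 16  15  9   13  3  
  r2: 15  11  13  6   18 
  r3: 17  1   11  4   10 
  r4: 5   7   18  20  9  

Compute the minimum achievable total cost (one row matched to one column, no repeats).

Minimum assignment cost: 28

one of 2 optimal assignments: row0→col2 (cost 13), row1→col4 (cost 3), row2→col3 (cost 6), row3→col1 (cost 1), row4→col0 (cost 5)
total = 13 + 3 + 6 + 1 + 5 = 28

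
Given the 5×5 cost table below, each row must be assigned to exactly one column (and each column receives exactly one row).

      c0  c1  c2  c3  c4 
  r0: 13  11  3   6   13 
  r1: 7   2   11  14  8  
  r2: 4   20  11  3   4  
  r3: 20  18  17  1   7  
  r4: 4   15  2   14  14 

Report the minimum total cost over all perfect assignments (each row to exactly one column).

optimal assignment: row0→col2 (cost 3), row1→col1 (cost 2), row2→col4 (cost 4), row3→col3 (cost 1), row4→col0 (cost 4)
total = 3 + 2 + 4 + 1 + 4 = 14

Minimum assignment cost: 14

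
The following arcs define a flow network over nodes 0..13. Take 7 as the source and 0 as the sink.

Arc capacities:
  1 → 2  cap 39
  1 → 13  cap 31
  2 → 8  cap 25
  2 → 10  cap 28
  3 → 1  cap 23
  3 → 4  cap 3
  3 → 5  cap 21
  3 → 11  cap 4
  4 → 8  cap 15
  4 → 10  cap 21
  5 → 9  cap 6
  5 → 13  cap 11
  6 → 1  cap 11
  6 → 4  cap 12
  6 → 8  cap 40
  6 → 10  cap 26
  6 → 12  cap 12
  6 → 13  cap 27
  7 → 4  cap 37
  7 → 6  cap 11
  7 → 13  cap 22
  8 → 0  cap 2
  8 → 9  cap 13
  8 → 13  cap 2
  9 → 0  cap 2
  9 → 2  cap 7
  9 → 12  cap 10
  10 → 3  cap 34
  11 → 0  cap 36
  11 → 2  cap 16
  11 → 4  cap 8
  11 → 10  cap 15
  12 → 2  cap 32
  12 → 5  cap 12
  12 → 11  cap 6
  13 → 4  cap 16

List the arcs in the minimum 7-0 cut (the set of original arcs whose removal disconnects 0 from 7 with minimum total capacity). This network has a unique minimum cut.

Min-cut arcs: {(3,11), (8,0), (9,0), (12,11)} (total capacity 14)

augment #1: 7→4→8→0 push 2
augment #2: 7→4→8→9→0 push 2
augment #3: 7→6→12→11→0 push 6
augment #4: 7→4→10→3→11→0 push 4
max flow = 14; residual-reachable set from 7 gives S-side
cut edges (S→T): {(3,11), (8,0), (9,0), (12,11)} total cap 14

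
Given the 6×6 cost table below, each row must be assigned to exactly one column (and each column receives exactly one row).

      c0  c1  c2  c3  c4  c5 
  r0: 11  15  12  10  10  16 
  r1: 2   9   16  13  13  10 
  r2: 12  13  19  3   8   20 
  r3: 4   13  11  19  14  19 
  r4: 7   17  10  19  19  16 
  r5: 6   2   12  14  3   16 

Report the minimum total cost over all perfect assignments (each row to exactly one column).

optimal assignment: row0→col4 (cost 10), row1→col5 (cost 10), row2→col3 (cost 3), row3→col0 (cost 4), row4→col2 (cost 10), row5→col1 (cost 2)
total = 10 + 10 + 3 + 4 + 10 + 2 = 39

Minimum assignment cost: 39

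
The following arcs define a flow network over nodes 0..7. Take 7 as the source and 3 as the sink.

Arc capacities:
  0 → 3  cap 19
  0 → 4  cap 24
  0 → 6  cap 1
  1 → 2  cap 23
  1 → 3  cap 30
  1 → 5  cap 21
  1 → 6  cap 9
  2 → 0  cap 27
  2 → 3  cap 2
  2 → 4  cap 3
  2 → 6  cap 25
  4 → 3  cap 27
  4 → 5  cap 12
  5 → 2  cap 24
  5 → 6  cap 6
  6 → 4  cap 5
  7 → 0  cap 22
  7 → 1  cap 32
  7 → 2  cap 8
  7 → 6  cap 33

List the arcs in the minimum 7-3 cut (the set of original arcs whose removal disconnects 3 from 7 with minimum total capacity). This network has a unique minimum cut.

augment #1: 7→0→3 push 19
augment #2: 7→1→3 push 30
augment #3: 7→2→3 push 2
augment #4: 7→0→4→3 push 3
augment #5: 7→2→4→3 push 3
augment #6: 7→6→4→3 push 5
augment #7: 7→2→0→4→3 push 3
augment #8: 7→1→2→0→4→3 push 2
max flow = 67; residual-reachable set from 7 gives S-side
cut edges (S→T): {(6,4), (7,0), (7,1), (7,2)} total cap 67

Min-cut arcs: {(6,4), (7,0), (7,1), (7,2)} (total capacity 67)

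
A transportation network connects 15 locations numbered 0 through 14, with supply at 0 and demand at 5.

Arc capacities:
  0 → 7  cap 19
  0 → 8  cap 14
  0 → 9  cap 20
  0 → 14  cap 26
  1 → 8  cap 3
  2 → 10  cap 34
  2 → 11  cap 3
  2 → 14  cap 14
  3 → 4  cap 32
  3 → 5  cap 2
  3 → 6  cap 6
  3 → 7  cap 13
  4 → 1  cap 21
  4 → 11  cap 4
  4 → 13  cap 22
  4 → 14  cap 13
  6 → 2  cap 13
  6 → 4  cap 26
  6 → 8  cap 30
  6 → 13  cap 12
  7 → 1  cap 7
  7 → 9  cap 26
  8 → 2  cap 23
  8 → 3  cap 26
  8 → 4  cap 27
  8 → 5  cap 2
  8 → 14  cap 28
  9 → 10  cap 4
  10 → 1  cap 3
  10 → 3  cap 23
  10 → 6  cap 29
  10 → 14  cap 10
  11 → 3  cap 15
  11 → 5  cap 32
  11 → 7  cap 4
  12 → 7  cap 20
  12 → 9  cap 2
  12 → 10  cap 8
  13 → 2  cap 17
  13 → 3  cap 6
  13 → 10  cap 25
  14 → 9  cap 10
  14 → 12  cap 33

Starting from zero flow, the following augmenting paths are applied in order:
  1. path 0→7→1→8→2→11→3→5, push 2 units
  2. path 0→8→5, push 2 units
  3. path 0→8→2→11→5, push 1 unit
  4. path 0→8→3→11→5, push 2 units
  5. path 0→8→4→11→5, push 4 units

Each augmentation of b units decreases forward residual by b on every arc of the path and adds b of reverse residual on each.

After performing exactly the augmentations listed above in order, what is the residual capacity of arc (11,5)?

after path 1 (0→7→1→8→2→11→3→5, push 2): res(11,5)=32
after path 2 (0→8→5, push 2): res(11,5)=32
after path 3 (0→8→2→11→5, push 1): res(11,5)=31
after path 4 (0→8→3→11→5, push 2): res(11,5)=29
after path 5 (0→8→4→11→5, push 4): res(11,5)=25

Residual capacity of (11,5): 25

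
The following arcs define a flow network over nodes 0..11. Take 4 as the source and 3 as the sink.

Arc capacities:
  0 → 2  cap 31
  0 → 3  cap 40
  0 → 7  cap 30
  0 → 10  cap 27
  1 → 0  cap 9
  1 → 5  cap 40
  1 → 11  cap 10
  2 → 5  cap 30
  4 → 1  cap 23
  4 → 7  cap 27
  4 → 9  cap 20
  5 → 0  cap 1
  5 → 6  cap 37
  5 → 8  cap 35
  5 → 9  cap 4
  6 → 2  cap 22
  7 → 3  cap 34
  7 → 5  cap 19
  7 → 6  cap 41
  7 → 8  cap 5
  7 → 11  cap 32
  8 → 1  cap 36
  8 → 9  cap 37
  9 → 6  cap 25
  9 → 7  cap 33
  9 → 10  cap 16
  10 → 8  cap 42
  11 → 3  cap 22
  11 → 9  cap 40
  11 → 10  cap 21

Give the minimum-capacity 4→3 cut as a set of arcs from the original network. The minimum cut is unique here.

augment #1: 4→7→3 push 27
augment #2: 4→1→0→3 push 9
augment #3: 4→1→11→3 push 10
augment #4: 4→9→7→3 push 7
augment #5: 4→1→5→0→3 push 1
augment #6: 4→9→7→11→3 push 12
max flow = 66; residual-reachable set from 4 gives S-side
cut edges (S→T): {(1,0), (5,0), (7,3), (11,3)} total cap 66

Min-cut arcs: {(1,0), (5,0), (7,3), (11,3)} (total capacity 66)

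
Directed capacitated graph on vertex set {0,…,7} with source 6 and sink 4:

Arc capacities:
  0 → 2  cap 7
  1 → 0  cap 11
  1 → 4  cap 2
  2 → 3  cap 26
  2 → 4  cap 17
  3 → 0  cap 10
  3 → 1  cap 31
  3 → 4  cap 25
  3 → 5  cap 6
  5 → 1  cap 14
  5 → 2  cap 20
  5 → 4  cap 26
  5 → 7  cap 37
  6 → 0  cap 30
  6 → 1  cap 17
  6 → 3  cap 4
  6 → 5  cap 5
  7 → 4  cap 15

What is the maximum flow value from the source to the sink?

Maximum flow value: 18

augment #1: 6→1→4 bottleneck 2, total now 2
augment #2: 6→3→4 bottleneck 4, total now 6
augment #3: 6→5→4 bottleneck 5, total now 11
augment #4: 6→0→2→4 bottleneck 7, total now 18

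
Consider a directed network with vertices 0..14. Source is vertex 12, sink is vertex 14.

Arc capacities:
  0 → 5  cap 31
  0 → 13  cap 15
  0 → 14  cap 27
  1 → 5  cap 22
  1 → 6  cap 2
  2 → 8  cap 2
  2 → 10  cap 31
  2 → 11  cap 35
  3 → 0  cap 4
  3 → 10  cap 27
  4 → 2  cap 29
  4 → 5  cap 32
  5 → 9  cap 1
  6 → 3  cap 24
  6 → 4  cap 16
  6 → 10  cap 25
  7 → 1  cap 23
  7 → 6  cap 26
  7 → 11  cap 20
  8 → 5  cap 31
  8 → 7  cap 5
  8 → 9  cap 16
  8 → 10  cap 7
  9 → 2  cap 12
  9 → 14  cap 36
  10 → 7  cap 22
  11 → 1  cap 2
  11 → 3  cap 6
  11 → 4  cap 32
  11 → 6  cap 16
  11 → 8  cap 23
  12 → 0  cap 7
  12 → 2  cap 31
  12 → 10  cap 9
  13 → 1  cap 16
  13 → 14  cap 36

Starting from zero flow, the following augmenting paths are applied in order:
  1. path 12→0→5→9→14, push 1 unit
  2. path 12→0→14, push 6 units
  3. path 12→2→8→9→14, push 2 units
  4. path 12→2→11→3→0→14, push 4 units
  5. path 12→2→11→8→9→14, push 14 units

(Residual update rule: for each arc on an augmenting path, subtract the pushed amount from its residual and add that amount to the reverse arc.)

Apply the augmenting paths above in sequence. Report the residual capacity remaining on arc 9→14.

Residual capacity of (9,14): 19

after path 1 (12→0→5→9→14, push 1): res(9,14)=35
after path 2 (12→0→14, push 6): res(9,14)=35
after path 3 (12→2→8→9→14, push 2): res(9,14)=33
after path 4 (12→2→11→3→0→14, push 4): res(9,14)=33
after path 5 (12→2→11→8→9→14, push 14): res(9,14)=19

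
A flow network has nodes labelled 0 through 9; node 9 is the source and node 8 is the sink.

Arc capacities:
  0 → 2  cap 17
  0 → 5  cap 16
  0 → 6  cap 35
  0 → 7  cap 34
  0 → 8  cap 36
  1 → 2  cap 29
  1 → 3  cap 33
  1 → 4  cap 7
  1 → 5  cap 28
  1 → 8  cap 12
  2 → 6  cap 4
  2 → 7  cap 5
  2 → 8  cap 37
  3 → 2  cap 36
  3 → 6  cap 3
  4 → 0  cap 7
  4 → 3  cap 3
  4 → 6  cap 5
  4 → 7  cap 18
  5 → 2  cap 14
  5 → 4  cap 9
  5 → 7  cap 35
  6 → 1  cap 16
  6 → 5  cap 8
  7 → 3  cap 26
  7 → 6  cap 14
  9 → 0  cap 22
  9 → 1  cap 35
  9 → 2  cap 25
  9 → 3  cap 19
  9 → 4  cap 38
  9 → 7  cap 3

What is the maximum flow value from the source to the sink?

Maximum flow value: 78

augment #1: 9→0→8 bottleneck 22, total now 22
augment #2: 9→1→8 bottleneck 12, total now 34
augment #3: 9→2→8 bottleneck 25, total now 59
augment #4: 9→1→2→8 bottleneck 12, total now 71
augment #5: 9→4→0→8 bottleneck 7, total now 78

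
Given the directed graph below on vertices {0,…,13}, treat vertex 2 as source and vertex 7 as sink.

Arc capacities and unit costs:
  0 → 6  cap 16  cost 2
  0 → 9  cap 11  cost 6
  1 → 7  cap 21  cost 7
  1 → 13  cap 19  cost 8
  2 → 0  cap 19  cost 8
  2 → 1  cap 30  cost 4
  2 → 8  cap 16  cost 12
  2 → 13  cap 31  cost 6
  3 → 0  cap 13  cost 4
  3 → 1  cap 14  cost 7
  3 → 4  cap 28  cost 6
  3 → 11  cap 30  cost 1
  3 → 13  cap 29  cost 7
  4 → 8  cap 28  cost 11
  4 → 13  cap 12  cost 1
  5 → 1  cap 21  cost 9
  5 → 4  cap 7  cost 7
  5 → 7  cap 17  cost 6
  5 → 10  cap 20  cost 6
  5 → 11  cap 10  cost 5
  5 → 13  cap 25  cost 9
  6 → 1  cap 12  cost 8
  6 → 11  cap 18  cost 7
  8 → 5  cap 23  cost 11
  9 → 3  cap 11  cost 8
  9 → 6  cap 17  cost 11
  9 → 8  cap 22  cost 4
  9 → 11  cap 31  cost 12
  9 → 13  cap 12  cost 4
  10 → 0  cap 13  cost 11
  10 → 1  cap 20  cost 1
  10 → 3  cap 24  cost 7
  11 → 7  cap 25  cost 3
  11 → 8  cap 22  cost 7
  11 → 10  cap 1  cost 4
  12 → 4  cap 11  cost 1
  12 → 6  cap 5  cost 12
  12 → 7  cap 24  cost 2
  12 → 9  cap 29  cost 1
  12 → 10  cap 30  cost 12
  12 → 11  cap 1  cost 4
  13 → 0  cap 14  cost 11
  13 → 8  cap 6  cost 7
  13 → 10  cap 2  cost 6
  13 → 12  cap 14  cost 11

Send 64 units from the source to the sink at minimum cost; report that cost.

shortest-cost path #1: 2→1→7 push 21 @ unit cost 11 (adds 231)
shortest-cost path #2: 2→13→12→7 push 14 @ unit cost 19 (adds 266)
shortest-cost path #3: 2→0→6→11→7 push 16 @ unit cost 20 (adds 320)
shortest-cost path #4: 2→13→10→3→11→7 push 2 @ unit cost 23 (adds 46)
shortest-cost path #5: 2→0→9→3→11→7 push 3 @ unit cost 26 (adds 78)
shortest-cost path #6: 2→8→5→7 push 8 @ unit cost 29 (adds 232)
total cost = 1173

Minimum cost for 64 units: 1173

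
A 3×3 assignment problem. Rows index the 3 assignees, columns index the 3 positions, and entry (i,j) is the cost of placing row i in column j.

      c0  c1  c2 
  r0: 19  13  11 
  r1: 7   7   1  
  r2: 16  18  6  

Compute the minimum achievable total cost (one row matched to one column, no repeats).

optimal assignment: row0→col1 (cost 13), row1→col0 (cost 7), row2→col2 (cost 6)
total = 13 + 7 + 6 = 26

Minimum assignment cost: 26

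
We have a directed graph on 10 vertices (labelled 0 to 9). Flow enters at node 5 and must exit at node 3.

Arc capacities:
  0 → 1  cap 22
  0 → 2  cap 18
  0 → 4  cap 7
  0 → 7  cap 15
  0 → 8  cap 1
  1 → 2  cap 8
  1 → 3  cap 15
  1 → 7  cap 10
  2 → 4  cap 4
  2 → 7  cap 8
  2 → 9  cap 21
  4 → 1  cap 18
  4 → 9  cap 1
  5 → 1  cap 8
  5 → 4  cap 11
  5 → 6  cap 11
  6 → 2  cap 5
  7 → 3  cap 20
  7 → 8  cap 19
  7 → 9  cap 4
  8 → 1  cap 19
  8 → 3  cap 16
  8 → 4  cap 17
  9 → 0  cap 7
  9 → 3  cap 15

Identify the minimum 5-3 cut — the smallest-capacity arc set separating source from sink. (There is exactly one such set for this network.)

augment #1: 5→1→3 push 8
augment #2: 5→4→1→3 push 7
augment #3: 5→4→9→3 push 1
augment #4: 5→4→1→7→3 push 3
augment #5: 5→6→2→7→3 push 5
max flow = 24; residual-reachable set from 5 gives S-side
cut edges (S→T): {(5,1), (5,4), (6,2)} total cap 24

Min-cut arcs: {(5,1), (5,4), (6,2)} (total capacity 24)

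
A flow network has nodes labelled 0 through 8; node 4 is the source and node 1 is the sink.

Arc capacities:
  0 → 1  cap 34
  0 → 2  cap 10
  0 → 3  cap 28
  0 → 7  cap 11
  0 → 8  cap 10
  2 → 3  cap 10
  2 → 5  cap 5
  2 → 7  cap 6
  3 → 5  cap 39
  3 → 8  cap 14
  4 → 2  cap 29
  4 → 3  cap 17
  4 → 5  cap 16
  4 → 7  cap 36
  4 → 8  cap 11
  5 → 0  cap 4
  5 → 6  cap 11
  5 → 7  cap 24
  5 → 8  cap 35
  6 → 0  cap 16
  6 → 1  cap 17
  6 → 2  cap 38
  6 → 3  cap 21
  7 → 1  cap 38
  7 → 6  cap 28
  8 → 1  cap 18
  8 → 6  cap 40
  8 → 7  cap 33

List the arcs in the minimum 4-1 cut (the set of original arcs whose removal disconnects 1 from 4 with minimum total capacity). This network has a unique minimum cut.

augment #1: 4→7→1 push 36
augment #2: 4→8→1 push 11
augment #3: 4→2→7→1 push 2
augment #4: 4→3→8→1 push 7
augment #5: 4→5→0→1 push 4
augment #6: 4→5→6→1 push 11
augment #7: 4→2→7→6→1 push 4
augment #8: 4→3→8→6→1 push 2
augment #9: 4→3→8→6→0→1 push 5
augment #10: 4→5→7→6→0→1 push 1
augment #11: 4→2→5→7→6→0→1 push 5
augment #12: 4→3→5→7→6→0→1 push 3
augment #13: 4→2→3→5→7→6→0→1 push 2
max flow = 93; residual-reachable set from 4 gives S-side
cut edges (S→T): {(5,0), (6,0), (6,1), (7,1), (8,1)} total cap 93

Min-cut arcs: {(5,0), (6,0), (6,1), (7,1), (8,1)} (total capacity 93)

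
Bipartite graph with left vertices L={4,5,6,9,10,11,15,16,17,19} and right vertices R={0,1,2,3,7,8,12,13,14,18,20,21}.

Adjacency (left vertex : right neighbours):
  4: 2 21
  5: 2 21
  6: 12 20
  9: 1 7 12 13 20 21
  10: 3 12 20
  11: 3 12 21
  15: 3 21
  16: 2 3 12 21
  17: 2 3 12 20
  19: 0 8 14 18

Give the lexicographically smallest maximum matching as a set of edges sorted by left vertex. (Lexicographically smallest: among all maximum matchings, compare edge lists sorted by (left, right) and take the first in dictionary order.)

Lex-smallest maximum matching: {(4,2), (5,21), (6,12), (9,1), (10,3), (17,20), (19,0)}

|M| = 7 (so the lex-smallest maximum matching has 7 edges)
process left vertices in ascending order; for each, take the smallest-labelled available neighbour that still permits 7 edges overall, or leave it unmatched if none does
lex-smallest matching: {4-2, 5-21, 6-12, 9-1, 10-3, 17-20, 19-0}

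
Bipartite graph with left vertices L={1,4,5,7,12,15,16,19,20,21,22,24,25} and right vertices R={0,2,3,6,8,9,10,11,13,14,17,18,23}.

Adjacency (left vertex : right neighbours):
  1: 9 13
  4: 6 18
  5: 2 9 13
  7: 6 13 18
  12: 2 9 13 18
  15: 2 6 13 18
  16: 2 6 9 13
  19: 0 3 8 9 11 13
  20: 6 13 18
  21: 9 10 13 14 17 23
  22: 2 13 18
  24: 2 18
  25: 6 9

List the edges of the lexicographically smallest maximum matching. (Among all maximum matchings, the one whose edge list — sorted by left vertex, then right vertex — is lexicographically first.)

|M| = 7 (so the lex-smallest maximum matching has 7 edges)
process left vertices in ascending order; for each, take the smallest-labelled available neighbour that still permits 7 edges overall, or leave it unmatched if none does
lex-smallest matching: {1-9, 4-6, 5-2, 7-13, 12-18, 19-0, 21-10}

Lex-smallest maximum matching: {(1,9), (4,6), (5,2), (7,13), (12,18), (19,0), (21,10)}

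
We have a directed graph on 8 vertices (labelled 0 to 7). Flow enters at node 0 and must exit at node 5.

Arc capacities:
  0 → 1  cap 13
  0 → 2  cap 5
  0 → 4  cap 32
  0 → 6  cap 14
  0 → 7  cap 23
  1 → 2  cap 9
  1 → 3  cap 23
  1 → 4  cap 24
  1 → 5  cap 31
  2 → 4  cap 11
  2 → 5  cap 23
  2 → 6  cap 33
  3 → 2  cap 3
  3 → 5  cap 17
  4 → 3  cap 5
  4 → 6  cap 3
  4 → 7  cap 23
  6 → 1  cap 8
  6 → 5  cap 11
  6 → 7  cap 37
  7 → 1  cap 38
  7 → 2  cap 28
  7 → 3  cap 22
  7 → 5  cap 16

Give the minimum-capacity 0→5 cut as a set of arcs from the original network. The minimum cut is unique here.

augment #1: 0→1→5 push 13
augment #2: 0→2→5 push 5
augment #3: 0→6→5 push 11
augment #4: 0→7→5 push 16
augment #5: 0→4→3→5 push 5
augment #6: 0→6→1→5 push 3
augment #7: 0→7→1→5 push 7
augment #8: 0→4→6→1→5 push 3
augment #9: 0→4→7→1→5 push 5
augment #10: 0→4→7→2→5 push 18
max flow = 86; residual-reachable set from 0 gives S-side
cut edges (S→T): {(0,1), (0,2), (0,6), (0,7), (4,3), (4,6), (4,7)} total cap 86

Min-cut arcs: {(0,1), (0,2), (0,6), (0,7), (4,3), (4,6), (4,7)} (total capacity 86)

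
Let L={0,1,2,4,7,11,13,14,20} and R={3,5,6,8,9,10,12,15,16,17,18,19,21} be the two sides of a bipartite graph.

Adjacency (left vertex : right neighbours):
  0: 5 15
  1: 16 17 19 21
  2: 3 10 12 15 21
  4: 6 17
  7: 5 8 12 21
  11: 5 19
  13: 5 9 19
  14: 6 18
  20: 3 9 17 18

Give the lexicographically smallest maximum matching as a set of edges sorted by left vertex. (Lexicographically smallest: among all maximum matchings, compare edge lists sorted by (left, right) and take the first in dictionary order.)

Lex-smallest maximum matching: {(0,5), (1,16), (2,3), (4,6), (7,8), (11,19), (13,9), (14,18), (20,17)}

|M| = 9 (so the lex-smallest maximum matching has 9 edges)
process left vertices in ascending order; for each, take the smallest-labelled available neighbour that still permits 9 edges overall, or leave it unmatched if none does
lex-smallest matching: {0-5, 1-16, 2-3, 4-6, 7-8, 11-19, 13-9, 14-18, 20-17}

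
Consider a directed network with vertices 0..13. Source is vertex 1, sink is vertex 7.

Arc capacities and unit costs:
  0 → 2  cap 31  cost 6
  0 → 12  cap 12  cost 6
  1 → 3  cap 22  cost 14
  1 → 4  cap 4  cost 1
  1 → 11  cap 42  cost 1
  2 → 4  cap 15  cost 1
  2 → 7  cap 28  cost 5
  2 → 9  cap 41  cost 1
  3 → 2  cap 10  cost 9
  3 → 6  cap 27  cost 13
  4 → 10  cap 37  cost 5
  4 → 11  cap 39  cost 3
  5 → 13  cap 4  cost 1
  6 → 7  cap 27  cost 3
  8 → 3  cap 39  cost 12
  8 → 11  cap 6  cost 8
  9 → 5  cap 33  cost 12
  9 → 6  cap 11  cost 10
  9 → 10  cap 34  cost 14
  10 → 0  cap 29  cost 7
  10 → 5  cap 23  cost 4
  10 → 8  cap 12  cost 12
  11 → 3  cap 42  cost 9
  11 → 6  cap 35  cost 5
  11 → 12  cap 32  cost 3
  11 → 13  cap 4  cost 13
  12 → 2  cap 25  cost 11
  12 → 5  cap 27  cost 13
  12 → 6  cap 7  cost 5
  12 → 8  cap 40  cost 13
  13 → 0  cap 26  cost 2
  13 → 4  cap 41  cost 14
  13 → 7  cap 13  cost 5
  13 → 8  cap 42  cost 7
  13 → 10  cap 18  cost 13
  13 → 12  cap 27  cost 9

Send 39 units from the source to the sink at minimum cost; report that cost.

Minimum cost for 39 units: 463

shortest-cost path #1: 1→11→6→7 push 27 @ unit cost 9 (adds 243)
shortest-cost path #2: 1→4→10→5→13→7 push 4 @ unit cost 16 (adds 64)
shortest-cost path #3: 1→11→13→7 push 4 @ unit cost 19 (adds 76)
shortest-cost path #4: 1→11→12→2→7 push 4 @ unit cost 20 (adds 80)
total cost = 463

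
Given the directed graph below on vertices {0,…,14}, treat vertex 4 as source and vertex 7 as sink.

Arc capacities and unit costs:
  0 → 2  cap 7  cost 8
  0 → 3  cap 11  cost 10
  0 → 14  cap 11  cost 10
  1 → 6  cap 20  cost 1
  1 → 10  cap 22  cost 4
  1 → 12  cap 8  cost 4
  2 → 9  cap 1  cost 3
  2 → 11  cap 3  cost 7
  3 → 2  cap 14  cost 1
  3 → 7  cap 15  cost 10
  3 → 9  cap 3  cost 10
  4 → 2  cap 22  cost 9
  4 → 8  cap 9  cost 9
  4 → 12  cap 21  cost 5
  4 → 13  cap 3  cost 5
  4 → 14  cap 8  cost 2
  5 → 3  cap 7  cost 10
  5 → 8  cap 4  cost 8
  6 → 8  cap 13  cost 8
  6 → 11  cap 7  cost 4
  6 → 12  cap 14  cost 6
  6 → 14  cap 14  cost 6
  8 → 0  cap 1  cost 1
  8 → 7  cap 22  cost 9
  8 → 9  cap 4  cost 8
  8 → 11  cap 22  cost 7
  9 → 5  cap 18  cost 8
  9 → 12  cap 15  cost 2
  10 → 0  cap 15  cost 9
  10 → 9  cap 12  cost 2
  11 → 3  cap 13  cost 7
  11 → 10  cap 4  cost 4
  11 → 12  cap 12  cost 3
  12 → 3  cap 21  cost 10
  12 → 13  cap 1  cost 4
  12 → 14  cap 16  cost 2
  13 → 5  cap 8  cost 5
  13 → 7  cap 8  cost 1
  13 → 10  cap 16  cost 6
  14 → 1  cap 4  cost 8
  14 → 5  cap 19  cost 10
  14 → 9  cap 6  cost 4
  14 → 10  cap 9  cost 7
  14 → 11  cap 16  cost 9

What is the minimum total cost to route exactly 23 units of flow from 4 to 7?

Minimum cost for 23 units: 440

shortest-cost path #1: 4→13→7 push 3 @ unit cost 6 (adds 18)
shortest-cost path #2: 4→12→13→7 push 1 @ unit cost 10 (adds 10)
shortest-cost path #3: 4→8→7 push 9 @ unit cost 18 (adds 162)
shortest-cost path #4: 4→12→3→7 push 10 @ unit cost 25 (adds 250)
total cost = 440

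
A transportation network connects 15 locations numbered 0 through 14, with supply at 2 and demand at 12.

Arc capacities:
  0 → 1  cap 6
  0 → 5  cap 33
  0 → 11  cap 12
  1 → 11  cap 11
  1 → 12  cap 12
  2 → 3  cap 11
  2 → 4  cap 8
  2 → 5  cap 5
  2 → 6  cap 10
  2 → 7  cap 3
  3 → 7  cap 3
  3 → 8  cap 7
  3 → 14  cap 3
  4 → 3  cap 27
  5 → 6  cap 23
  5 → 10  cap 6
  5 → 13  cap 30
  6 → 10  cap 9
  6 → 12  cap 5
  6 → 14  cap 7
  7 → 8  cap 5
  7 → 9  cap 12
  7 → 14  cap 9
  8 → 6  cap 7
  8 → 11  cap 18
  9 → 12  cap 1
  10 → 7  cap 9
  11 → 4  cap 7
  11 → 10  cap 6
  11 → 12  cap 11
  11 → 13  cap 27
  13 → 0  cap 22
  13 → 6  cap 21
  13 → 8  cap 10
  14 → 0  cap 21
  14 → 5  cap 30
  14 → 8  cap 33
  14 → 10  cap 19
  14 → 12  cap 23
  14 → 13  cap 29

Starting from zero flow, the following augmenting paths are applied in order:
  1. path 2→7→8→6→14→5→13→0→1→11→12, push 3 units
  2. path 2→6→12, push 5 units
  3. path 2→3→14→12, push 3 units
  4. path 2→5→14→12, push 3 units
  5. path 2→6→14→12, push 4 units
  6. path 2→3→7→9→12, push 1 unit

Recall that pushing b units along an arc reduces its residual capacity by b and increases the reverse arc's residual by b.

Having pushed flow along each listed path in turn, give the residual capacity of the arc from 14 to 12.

after path 1 (2→7→8→6→14→5→13→0→1→11→12, push 3): res(14,12)=23
after path 2 (2→6→12, push 5): res(14,12)=23
after path 3 (2→3→14→12, push 3): res(14,12)=20
after path 4 (2→5→14→12, push 3): res(14,12)=17
after path 5 (2→6→14→12, push 4): res(14,12)=13
after path 6 (2→3→7→9→12, push 1): res(14,12)=13

Residual capacity of (14,12): 13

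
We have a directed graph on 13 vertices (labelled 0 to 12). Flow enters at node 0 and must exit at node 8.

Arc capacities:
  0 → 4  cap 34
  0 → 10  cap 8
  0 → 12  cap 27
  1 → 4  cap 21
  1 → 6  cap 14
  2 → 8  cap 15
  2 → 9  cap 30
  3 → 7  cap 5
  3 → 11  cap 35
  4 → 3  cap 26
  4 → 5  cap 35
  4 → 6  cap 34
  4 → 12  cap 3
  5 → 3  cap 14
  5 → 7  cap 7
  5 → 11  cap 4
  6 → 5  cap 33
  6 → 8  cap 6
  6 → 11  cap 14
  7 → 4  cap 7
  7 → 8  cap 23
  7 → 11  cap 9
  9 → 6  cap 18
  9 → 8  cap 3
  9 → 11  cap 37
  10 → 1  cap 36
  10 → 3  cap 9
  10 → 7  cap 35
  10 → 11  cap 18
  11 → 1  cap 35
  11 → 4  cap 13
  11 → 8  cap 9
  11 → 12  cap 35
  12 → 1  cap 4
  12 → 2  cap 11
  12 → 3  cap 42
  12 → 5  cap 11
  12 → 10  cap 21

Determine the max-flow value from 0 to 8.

augment #1: 0→4→6→8 bottleneck 6, total now 6
augment #2: 0→10→7→8 bottleneck 8, total now 14
augment #3: 0→12→2→8 bottleneck 11, total now 25
augment #4: 0→4→3→7→8 bottleneck 5, total now 30
augment #5: 0→4→3→11→8 bottleneck 9, total now 39
augment #6: 0→4→5→7→8 bottleneck 7, total now 46
augment #7: 0→12→10→7→8 bottleneck 3, total now 49

Maximum flow value: 49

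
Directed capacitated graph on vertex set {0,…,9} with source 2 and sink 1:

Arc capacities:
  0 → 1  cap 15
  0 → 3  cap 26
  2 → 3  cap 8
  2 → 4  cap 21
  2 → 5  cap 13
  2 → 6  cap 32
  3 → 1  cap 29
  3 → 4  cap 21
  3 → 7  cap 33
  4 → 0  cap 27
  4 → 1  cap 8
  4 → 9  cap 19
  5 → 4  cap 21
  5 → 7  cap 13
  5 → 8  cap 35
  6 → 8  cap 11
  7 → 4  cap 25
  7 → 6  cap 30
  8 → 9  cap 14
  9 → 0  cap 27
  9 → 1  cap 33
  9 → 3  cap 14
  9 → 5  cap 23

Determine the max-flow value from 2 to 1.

augment #1: 2→3→1 bottleneck 8, total now 8
augment #2: 2→4→1 bottleneck 8, total now 16
augment #3: 2→4→0→1 bottleneck 13, total now 29
augment #4: 2→5→4→0→1 bottleneck 2, total now 31
augment #5: 2→5→4→9→1 bottleneck 11, total now 42
augment #6: 2→6→8→9→1 bottleneck 11, total now 53

Maximum flow value: 53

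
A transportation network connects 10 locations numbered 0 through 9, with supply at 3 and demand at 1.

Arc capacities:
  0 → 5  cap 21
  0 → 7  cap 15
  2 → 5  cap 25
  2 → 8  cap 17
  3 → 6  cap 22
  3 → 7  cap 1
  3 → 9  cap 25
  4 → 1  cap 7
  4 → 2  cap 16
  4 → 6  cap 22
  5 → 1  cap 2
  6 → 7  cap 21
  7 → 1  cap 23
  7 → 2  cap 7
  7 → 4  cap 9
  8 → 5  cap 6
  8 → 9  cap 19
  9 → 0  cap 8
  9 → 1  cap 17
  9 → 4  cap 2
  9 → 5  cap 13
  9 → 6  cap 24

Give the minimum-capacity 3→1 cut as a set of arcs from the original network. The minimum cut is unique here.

Min-cut arcs: {(3,7), (3,9), (6,7)} (total capacity 47)

augment #1: 3→7→1 push 1
augment #2: 3→9→1 push 17
augment #3: 3→6→7→1 push 21
augment #4: 3→9→4→1 push 2
augment #5: 3→9→5→1 push 2
augment #6: 3→9→0→7→1 push 1
augment #7: 3→9→0→7→4→1 push 3
max flow = 47; residual-reachable set from 3 gives S-side
cut edges (S→T): {(3,7), (3,9), (6,7)} total cap 47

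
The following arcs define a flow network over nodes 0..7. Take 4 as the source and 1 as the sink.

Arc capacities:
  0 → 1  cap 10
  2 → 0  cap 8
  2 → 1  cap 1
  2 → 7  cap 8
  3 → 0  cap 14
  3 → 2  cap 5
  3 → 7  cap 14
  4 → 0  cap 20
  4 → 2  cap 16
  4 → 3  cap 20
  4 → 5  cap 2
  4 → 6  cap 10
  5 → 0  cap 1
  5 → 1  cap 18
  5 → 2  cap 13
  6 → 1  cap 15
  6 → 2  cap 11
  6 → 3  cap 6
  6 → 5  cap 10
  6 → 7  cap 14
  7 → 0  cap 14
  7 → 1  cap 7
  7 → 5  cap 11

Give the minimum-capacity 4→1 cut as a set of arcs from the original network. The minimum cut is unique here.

Min-cut arcs: {(0,1), (2,1), (4,5), (4,6), (7,1), (7,5)} (total capacity 41)

augment #1: 4→0→1 push 10
augment #2: 4→2→1 push 1
augment #3: 4→5→1 push 2
augment #4: 4→6→1 push 10
augment #5: 4→2→7→1 push 7
augment #6: 4→2→7→5→1 push 1
augment #7: 4→3→7→5→1 push 10
max flow = 41; residual-reachable set from 4 gives S-side
cut edges (S→T): {(0,1), (2,1), (4,5), (4,6), (7,1), (7,5)} total cap 41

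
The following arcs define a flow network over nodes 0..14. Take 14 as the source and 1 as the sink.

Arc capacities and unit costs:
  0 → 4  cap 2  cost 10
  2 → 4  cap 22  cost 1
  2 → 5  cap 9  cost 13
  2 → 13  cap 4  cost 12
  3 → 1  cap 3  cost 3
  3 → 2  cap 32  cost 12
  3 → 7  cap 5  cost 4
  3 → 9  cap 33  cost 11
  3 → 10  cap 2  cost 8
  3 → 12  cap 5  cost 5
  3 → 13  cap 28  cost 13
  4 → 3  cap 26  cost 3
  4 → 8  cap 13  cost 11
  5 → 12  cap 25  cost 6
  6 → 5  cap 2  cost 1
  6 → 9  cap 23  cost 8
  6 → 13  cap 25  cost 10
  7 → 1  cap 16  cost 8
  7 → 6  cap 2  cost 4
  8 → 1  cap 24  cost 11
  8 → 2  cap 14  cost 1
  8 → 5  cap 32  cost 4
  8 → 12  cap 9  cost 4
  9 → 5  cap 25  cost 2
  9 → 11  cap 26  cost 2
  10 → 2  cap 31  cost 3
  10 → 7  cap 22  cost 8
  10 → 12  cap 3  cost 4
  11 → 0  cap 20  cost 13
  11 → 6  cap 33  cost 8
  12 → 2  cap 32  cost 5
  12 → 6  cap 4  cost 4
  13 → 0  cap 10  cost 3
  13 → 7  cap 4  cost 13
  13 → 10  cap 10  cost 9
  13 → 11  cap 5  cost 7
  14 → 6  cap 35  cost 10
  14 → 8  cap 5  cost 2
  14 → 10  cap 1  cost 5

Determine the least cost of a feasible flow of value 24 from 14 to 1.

shortest-cost path #1: 14→8→2→4→3→1 push 3 @ unit cost 10 (adds 30)
shortest-cost path #2: 14→8→1 push 2 @ unit cost 13 (adds 26)
shortest-cost path #3: 14→10→2→8→1 push 1 @ unit cost 18 (adds 18)
shortest-cost path #4: 14→6→5→12→2→8→1 push 2 @ unit cost 32 (adds 64)
shortest-cost path #5: 14→6→13→7→1 push 4 @ unit cost 41 (adds 164)
shortest-cost path #6: 14→6→9→5→12→2→10→7→1 push 1 @ unit cost 44 (adds 44)
shortest-cost path #7: 14→6→13→10→7→1 push 10 @ unit cost 45 (adds 450)
shortest-cost path #8: 14→6→9→5→12→2→4→3→7→1 push 1 @ unit cost 47 (adds 47)
total cost = 843

Minimum cost for 24 units: 843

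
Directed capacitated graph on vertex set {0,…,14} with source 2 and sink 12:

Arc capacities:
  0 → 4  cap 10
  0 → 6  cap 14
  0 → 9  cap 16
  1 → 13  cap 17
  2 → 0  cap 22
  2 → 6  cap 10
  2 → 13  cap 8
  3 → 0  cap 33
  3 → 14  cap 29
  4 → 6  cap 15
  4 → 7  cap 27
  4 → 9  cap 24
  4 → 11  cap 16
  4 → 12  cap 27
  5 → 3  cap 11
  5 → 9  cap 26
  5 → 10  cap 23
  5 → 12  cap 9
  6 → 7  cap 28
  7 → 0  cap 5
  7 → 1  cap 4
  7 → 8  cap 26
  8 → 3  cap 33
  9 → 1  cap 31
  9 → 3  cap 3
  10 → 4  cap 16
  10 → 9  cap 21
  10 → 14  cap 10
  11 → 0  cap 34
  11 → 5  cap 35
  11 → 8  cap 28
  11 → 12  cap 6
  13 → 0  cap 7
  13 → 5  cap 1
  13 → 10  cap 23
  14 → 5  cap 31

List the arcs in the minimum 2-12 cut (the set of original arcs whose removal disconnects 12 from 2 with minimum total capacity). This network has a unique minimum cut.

Min-cut arcs: {(0,4), (5,12), (10,4)} (total capacity 35)

augment #1: 2→0→4→12 push 10
augment #2: 2→13→5→12 push 1
augment #3: 2→13→10→4→12 push 7
augment #4: 2→0→9→3→14→5→12 push 3
augment #5: 2→0→9→1→13→10→4→12 push 9
augment #6: 2→6→7→8→3→14→5→12 push 5
max flow = 35; residual-reachable set from 2 gives S-side
cut edges (S→T): {(0,4), (5,12), (10,4)} total cap 35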